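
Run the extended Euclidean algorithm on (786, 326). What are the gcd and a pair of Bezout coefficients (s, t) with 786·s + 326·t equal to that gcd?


Euclidean algorithm on (786, 326) — divide until remainder is 0:
  786 = 2 · 326 + 134
  326 = 2 · 134 + 58
  134 = 2 · 58 + 18
  58 = 3 · 18 + 4
  18 = 4 · 4 + 2
  4 = 2 · 2 + 0
gcd(786, 326) = 2.
Track Bezout coefficients alongside the remainders: start with r₀ = 786 = a·1 + b·0 (s = 1, t = 0) and r₁ = 326 = a·0 + b·1 (s = 0, t = 1); each new remainder r_{k+1} = r_{k-1} − q_k·r_k inherits s_{k+1} = s_{k-1} − q_k·s_k, t_{k+1} = t_{k-1} − q_k·t_k, so r_k = a·s_k + b·t_k at every step:
  q = 2: r = 134, s = 1 − 2·0 = 1, t = 0 − 2·1 = -2  (check: 786·1 + 326·(-2) = 134)
  q = 2: r = 58, s = 0 − 2·1 = -2, t = 1 − 2·(-2) = 5  (check: 786·(-2) + 326·5 = 58)
  q = 2: r = 18, s = 1 − 2·(-2) = 5, t = -2 − 2·5 = -12  (check: 786·5 + 326·(-12) = 18)
  q = 3: r = 4, s = -2 − 3·5 = -17, t = 5 − 3·(-12) = 41  (check: 786·(-17) + 326·41 = 4)
  q = 4: r = 2, s = 5 − 4·(-17) = 73, t = -12 − 4·41 = -176  (check: 786·73 + 326·(-176) = 2)
The row with r = 2 (the gcd) gives the Bezout coefficients s = 73, t = -176.
Result: 786 · (73) + 326 · (-176) = 2.

gcd(786, 326) = 2; s = 73, t = -176 (check: 786·73 + 326·(-176) = 2).


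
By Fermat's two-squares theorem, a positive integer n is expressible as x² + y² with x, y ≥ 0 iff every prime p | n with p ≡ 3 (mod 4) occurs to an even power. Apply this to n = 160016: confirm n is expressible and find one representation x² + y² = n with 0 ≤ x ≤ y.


Step 1: Factor n = 160016 = 2^4 · 73 · 137.
Step 2: Check the mod-4 condition on each prime factor: 2 = 2 (special); 73 ≡ 1 (mod 4), exponent 1; 137 ≡ 1 (mod 4), exponent 1.
All primes ≡ 3 (mod 4) appear to even exponent (or don't appear), so by the two-squares theorem n IS expressible as a sum of two squares.
Step 3: Build a representation. Group n = k² · m with k = 4 and m = 73 · 137 = 10001 (a product of primes ≡ 1 (mod 4)); a representation of m scales to one of n via (k·x)² + (k·y)² = k²(x² + y²). Each prime p ≡ 1 (mod 4) is itself a sum of two squares; find a² by testing p − a² for a perfect square:
  73: 73 − 1² = 72, 73 − 2² = 69, 73 − 3² = 64 = 8² ⇒ 73 = 3² + 8².
  137: 137 − 1² = 136, 137 − 2² = 133, 137 − 3² = 128, 137 − 4² = 121 = 11² ⇒ 137 = 4² + 11².
  Combine using the Brahmagupta–Fibonacci identity (a² + b²)(c² + d²) = (ac − bd)² + (ad + bc)² = (ac + bd)² + (ad − bc)²:
  73 · 137 = 10001: from (3² + 8²)(4² + 11²), take (3·4 − 8·11, 3·11 + 8·4) = (12 − 88, 33 + 32) = (-76, 65); dropping signs (only squares matter) gives (76, 65); check 76² + 65² = 5776 + 4225 = 10001 ✓.
  Scale by k = 4: (4·76, 4·65) = (304, 260).
Step 4: Order so x ≤ y and verify: 260² + 304² = 67600 + 92416 = 160016 = n. ✓

n = 160016 = 260² + 304² (one valid representation with x ≤ y).


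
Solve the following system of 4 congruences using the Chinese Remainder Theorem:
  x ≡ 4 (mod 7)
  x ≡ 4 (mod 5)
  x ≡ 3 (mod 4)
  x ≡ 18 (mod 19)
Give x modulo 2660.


Product of moduli M = 7 · 5 · 4 · 19 = 2660.
Merge one congruence at a time:
  Start: x ≡ 4 (mod 7).
  Combine with x ≡ 4 (mod 5); new modulus lcm = 35.
    Write x = 4 + 7·t and substitute into x ≡ 4 (mod 5): 7·t ≡ 4 − 4 = 0 (mod 5).
    Reduce coefficients mod 5: 2·t ≡ 0 (mod 5).
    The inverse of 2 mod 5 is 3 (since 2·3 = 6 = 1·5 + 1), so t ≡ 3·0 = 0 ≡ 0 (mod 5).
    Then x = 4 + 7·0 = 4, valid modulo lcm(7, 5) = 35: x ≡ 4 (mod 35).
  Combine with x ≡ 3 (mod 4); new modulus lcm = 140.
    Write x = 4 + 35·t and substitute into x ≡ 3 (mod 4): 35·t ≡ 3 − 4 = -1 (mod 4).
    Reduce coefficients mod 4: 3·t ≡ 3 (mod 4).
    The inverse of 3 mod 4 is 3 (since 3·3 = 9 = 2·4 + 1), so t ≡ 3·3 = 9 ≡ 1 (mod 4).
    Then x = 4 + 35·1 = 39, valid modulo lcm(35, 4) = 140: x ≡ 39 (mod 140).
  Combine with x ≡ 18 (mod 19); new modulus lcm = 2660.
    Write x = 39 + 140·t and substitute into x ≡ 18 (mod 19): 140·t ≡ 18 − 39 = -21 (mod 19).
    Reduce coefficients mod 19: 7·t ≡ 17 (mod 19).
    The inverse of 7 mod 19 is 11 (since 7·11 = 77 = 4·19 + 1), so t ≡ 11·17 = 187 ≡ 16 (mod 19).
    Then x = 39 + 140·16 = 2279, valid modulo lcm(140, 19) = 2660: x ≡ 2279 (mod 2660).
Verify against each original: 2279 mod 7 = 4, 2279 mod 5 = 4, 2279 mod 4 = 3, 2279 mod 19 = 18.

x ≡ 2279 (mod 2660).


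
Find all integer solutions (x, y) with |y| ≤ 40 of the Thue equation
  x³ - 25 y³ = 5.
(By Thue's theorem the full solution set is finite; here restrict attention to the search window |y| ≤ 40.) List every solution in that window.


The equation is x³ - 25y³ = 5. For fixed y, x³ = 25·y³ + 5, so a solution requires the RHS to be a perfect cube.
Strategy: iterate y from -40 to 40, compute RHS = 25·y³ + 5, and check whether it is a (positive or negative) perfect cube.
Check small values of y:
  y = 0: RHS = 5 is not a perfect cube.
  y = 1: RHS = 30 is not a perfect cube.
  y = -1: RHS = -20 is not a perfect cube.
  y = 2: RHS = 205 is not a perfect cube.
  y = -2: RHS = -195 is not a perfect cube.
  y = 3: RHS = 680 is not a perfect cube.
  y = -3: RHS = -670 is not a perfect cube.
Continuing the search up to |y| = 40 finds no solutions either.
No (x, y) in the scanned range satisfies the equation.

No integer solutions with |y| ≤ 40.


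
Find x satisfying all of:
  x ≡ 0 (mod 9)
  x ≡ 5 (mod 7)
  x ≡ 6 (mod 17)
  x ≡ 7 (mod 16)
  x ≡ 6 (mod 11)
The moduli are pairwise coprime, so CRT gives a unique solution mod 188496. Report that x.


Product of moduli M = 9 · 7 · 17 · 16 · 11 = 188496.
Merge one congruence at a time:
  Start: x ≡ 0 (mod 9).
  Combine with x ≡ 5 (mod 7); new modulus lcm = 63.
    Write x = 0 + 9·t and substitute into x ≡ 5 (mod 7): 9·t ≡ 5 − 0 = 5 (mod 7).
    Reduce coefficients mod 7: 2·t ≡ 5 (mod 7).
    The inverse of 2 mod 7 is 4 (since 2·4 = 8 = 1·7 + 1), so t ≡ 4·5 = 20 ≡ 6 (mod 7).
    Then x = 0 + 9·6 = 54, valid modulo lcm(9, 7) = 63: x ≡ 54 (mod 63).
  Combine with x ≡ 6 (mod 17); new modulus lcm = 1071.
    Write x = 54 + 63·t and substitute into x ≡ 6 (mod 17): 63·t ≡ 6 − 54 = -48 (mod 17).
    Reduce coefficients mod 17: 12·t ≡ 3 (mod 17).
    The inverse of 12 mod 17 is 10 (since 12·10 = 120 = 7·17 + 1), so t ≡ 10·3 = 30 ≡ 13 (mod 17).
    Then x = 54 + 63·13 = 873, valid modulo lcm(63, 17) = 1071: x ≡ 873 (mod 1071).
  Combine with x ≡ 7 (mod 16); new modulus lcm = 17136.
    Write x = 873 + 1071·t and substitute into x ≡ 7 (mod 16): 1071·t ≡ 7 − 873 = -866 (mod 16).
    Reduce coefficients mod 16: 15·t ≡ 14 (mod 16).
    The inverse of 15 mod 16 is 15 (since 15·15 = 225 = 14·16 + 1), so t ≡ 15·14 = 210 ≡ 2 (mod 16).
    Then x = 873 + 1071·2 = 3015, valid modulo lcm(1071, 16) = 17136: x ≡ 3015 (mod 17136).
  Combine with x ≡ 6 (mod 11); new modulus lcm = 188496.
    Write x = 3015 + 17136·t and substitute into x ≡ 6 (mod 11): 17136·t ≡ 6 − 3015 = -3009 (mod 11).
    Reduce coefficients mod 11: 9·t ≡ 5 (mod 11).
    The inverse of 9 mod 11 is 5 (since 9·5 = 45 = 4·11 + 1), so t ≡ 5·5 = 25 ≡ 3 (mod 11).
    Then x = 3015 + 17136·3 = 54423, valid modulo lcm(17136, 11) = 188496: x ≡ 54423 (mod 188496).
Verify against each original: 54423 mod 9 = 0, 54423 mod 7 = 5, 54423 mod 17 = 6, 54423 mod 16 = 7, 54423 mod 11 = 6.

x ≡ 54423 (mod 188496).


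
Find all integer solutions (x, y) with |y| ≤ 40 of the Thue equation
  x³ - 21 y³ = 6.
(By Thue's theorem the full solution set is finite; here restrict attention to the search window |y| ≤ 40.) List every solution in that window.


The equation is x³ - 21y³ = 6. For fixed y, x³ = 21·y³ + 6, so a solution requires the RHS to be a perfect cube.
Strategy: iterate y from -40 to 40, compute RHS = 21·y³ + 6, and check whether it is a (positive or negative) perfect cube.
Check small values of y:
  y = 0: RHS = 6 is not a perfect cube.
  y = 1: RHS = 27 = (3)³ ⇒ x = 3 works.
  y = -1: RHS = -15 is not a perfect cube.
  y = 2: RHS = 174 is not a perfect cube.
  y = -2: RHS = -162 is not a perfect cube.
  y = 3: RHS = 573 is not a perfect cube.
  y = -3: RHS = -561 is not a perfect cube.
Continuing the search up to |y| = 40 finds no further solutions beyond those listed.
Collected solutions: (3, 1).

Solutions (with |y| ≤ 40): (3, 1).


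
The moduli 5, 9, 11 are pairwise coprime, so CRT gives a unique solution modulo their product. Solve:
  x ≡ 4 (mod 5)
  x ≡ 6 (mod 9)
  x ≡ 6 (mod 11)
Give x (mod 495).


Moduli 5, 9, 11 are pairwise coprime; by CRT there is a unique solution modulo M = 5 · 9 · 11 = 495.
Solve pairwise, accumulating the modulus:
  Start with x ≡ 4 (mod 5).
  Combine with x ≡ 6 (mod 9): since gcd(5, 9) = 1, we get a unique residue mod 45.
    Write x = 4 + 5·t and substitute into x ≡ 6 (mod 9): 5·t ≡ 6 − 4 = 2 (mod 9).
    The inverse of 5 mod 9 is 2 (since 5·2 = 10 = 1·9 + 1), so t ≡ 2·2 = 4 ≡ 4 (mod 9).
    Then x = 4 + 5·4 = 24, valid modulo lcm(5, 9) = 45: x ≡ 24 (mod 45).
  Combine with x ≡ 6 (mod 11): since gcd(45, 11) = 1, we get a unique residue mod 495.
    Write x = 24 + 45·t and substitute into x ≡ 6 (mod 11): 45·t ≡ 6 − 24 = -18 (mod 11).
    Reduce coefficients mod 11: 1·t ≡ 4 (mod 11).
    So t ≡ 4 (mod 11).
    Then x = 24 + 45·4 = 204, valid modulo lcm(45, 11) = 495: x ≡ 204 (mod 495).
Verify: 204 mod 5 = 4 ✓, 204 mod 9 = 6 ✓, 204 mod 11 = 6 ✓.

x ≡ 204 (mod 495).


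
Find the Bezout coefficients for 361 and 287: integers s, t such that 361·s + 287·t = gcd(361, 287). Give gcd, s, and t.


Euclidean algorithm on (361, 287) — divide until remainder is 0:
  361 = 1 · 287 + 74
  287 = 3 · 74 + 65
  74 = 1 · 65 + 9
  65 = 7 · 9 + 2
  9 = 4 · 2 + 1
  2 = 2 · 1 + 0
gcd(361, 287) = 1.
Track Bezout coefficients alongside the remainders: start with r₀ = 361 = a·1 + b·0 (s = 1, t = 0) and r₁ = 287 = a·0 + b·1 (s = 0, t = 1); each new remainder r_{k+1} = r_{k-1} − q_k·r_k inherits s_{k+1} = s_{k-1} − q_k·s_k, t_{k+1} = t_{k-1} − q_k·t_k, so r_k = a·s_k + b·t_k at every step:
  q = 1: r = 74, s = 1 − 1·0 = 1, t = 0 − 1·1 = -1  (check: 361·1 + 287·(-1) = 74)
  q = 3: r = 65, s = 0 − 3·1 = -3, t = 1 − 3·(-1) = 4  (check: 361·(-3) + 287·4 = 65)
  q = 1: r = 9, s = 1 − 1·(-3) = 4, t = -1 − 1·4 = -5  (check: 361·4 + 287·(-5) = 9)
  q = 7: r = 2, s = -3 − 7·4 = -31, t = 4 − 7·(-5) = 39  (check: 361·(-31) + 287·39 = 2)
  q = 4: r = 1, s = 4 − 4·(-31) = 128, t = -5 − 4·39 = -161  (check: 361·128 + 287·(-161) = 1)
The row with r = 1 (the gcd) gives the Bezout coefficients s = 128, t = -161.
Result: 361 · (128) + 287 · (-161) = 1.

gcd(361, 287) = 1; s = 128, t = -161 (check: 361·128 + 287·(-161) = 1).


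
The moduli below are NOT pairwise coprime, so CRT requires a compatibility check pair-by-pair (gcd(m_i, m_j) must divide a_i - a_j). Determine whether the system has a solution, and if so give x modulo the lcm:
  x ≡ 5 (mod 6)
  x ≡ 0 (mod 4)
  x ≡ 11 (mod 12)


Moduli 6, 4, 12 are not pairwise coprime, so CRT works modulo lcm(m_i) when all pairwise compatibility conditions hold.
Pairwise compatibility: gcd(m_i, m_j) must divide a_i - a_j for every pair.
Merge one congruence at a time:
  Start: x ≡ 5 (mod 6).
  Combine with x ≡ 0 (mod 4): gcd(6, 4) = 2, and 0 - 5 = -5 is NOT divisible by 2.
    ⇒ system is inconsistent (no integer solution).

No solution (the system is inconsistent).


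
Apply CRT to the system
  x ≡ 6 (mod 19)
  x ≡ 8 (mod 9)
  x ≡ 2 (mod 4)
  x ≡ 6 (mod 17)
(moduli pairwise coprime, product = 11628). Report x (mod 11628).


Product of moduli M = 19 · 9 · 4 · 17 = 11628.
Merge one congruence at a time:
  Start: x ≡ 6 (mod 19).
  Combine with x ≡ 8 (mod 9); new modulus lcm = 171.
    Write x = 6 + 19·t and substitute into x ≡ 8 (mod 9): 19·t ≡ 8 − 6 = 2 (mod 9).
    Reduce coefficients mod 9: 1·t ≡ 2 (mod 9).
    So t ≡ 2 (mod 9).
    Then x = 6 + 19·2 = 44, valid modulo lcm(19, 9) = 171: x ≡ 44 (mod 171).
  Combine with x ≡ 2 (mod 4); new modulus lcm = 684.
    Write x = 44 + 171·t and substitute into x ≡ 2 (mod 4): 171·t ≡ 2 − 44 = -42 (mod 4).
    Reduce coefficients mod 4: 3·t ≡ 2 (mod 4).
    The inverse of 3 mod 4 is 3 (since 3·3 = 9 = 2·4 + 1), so t ≡ 3·2 = 6 ≡ 2 (mod 4).
    Then x = 44 + 171·2 = 386, valid modulo lcm(171, 4) = 684: x ≡ 386 (mod 684).
  Combine with x ≡ 6 (mod 17); new modulus lcm = 11628.
    Write x = 386 + 684·t and substitute into x ≡ 6 (mod 17): 684·t ≡ 6 − 386 = -380 (mod 17).
    Reduce coefficients mod 17: 4·t ≡ 11 (mod 17).
    The inverse of 4 mod 17 is 13 (since 4·13 = 52 = 3·17 + 1), so t ≡ 13·11 = 143 ≡ 7 (mod 17).
    Then x = 386 + 684·7 = 5174, valid modulo lcm(684, 17) = 11628: x ≡ 5174 (mod 11628).
Verify against each original: 5174 mod 19 = 6, 5174 mod 9 = 8, 5174 mod 4 = 2, 5174 mod 17 = 6.

x ≡ 5174 (mod 11628).


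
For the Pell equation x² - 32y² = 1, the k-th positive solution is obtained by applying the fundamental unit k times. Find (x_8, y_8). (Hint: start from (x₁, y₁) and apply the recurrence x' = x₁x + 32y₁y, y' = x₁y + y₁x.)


Step 1: Find the fundamental solution (x₁, y₁) of x² - 32y² = 1.
  Expand √32 as a continued fraction. a₀ = ⌊√32⌋ = 5; iterate m_{k+1} = d_k·a_k − m_k, d_{k+1} = (32 − m_{k+1}²)/d_k, a_{k+1} = ⌊(a₀ + m_{k+1})/d_{k+1}⌋ (starting m₀ = 0, d₀ = 1), with convergents p_k = a_k·p_{k-1} + p_{k-2}, q_k = a_k·q_{k-1} + q_{k-2} (p₋₁ = 1, q₋₁ = 0):
  k = 0: a₀ = 5; p₀/q₀ = 5/1; p₀² − 32·q₀² = 25 − 32 = -7.
  k = 1: m = 5, d = 7, a = ⌊(5 + 5)/7⌋ = 1; p/q = (1·5 + 1)/(1·1 + 0) = 6/1; p² − 32·q² = 36 − 32 = 4.
  k = 2: m = 2, d = 4, a = ⌊(5 + 2)/4⌋ = 1; p/q = (1·6 + 5)/(1·1 + 1) = 11/2; p² − 32·q² = 121 − 128 = -7.
  k = 3: m = 2, d = 7, a = ⌊(5 + 2)/7⌋ = 1; p/q = (1·11 + 6)/(1·2 + 1) = 17/3; p² − 32·q² = 289 − 288 = 1.
  The first convergent with p² − 32·q² = 1 gives the fundamental solution (x₁, y₁) = (17, 3).
Step 2: Apply the recurrence (x_{n+1}, y_{n+1}) = (x₁x_n + 32y₁y_n, x₁y_n + y₁x_n) repeatedly.
  From (x_1, y_1) = (17, 3): x_2 = 17·17 + 32·3·3 = 577; y_2 = 17·3 + 3·17 = 102.
  From (x_2, y_2) = (577, 102): x_3 = 17·577 + 32·3·102 = 19601; y_3 = 17·102 + 3·577 = 3465.
  From (x_3, y_3) = (19601, 3465): x_4 = 17·19601 + 32·3·3465 = 665857; y_4 = 17·3465 + 3·19601 = 117708.
  From (x_4, y_4) = (665857, 117708): x_5 = 17·665857 + 32·3·117708 = 22619537; y_5 = 17·117708 + 3·665857 = 3998607.
  From (x_5, y_5) = (22619537, 3998607): x_6 = 17·22619537 + 32·3·3998607 = 768398401; y_6 = 17·3998607 + 3·22619537 = 135834930.
  From (x_6, y_6) = (768398401, 135834930): x_7 = 17·768398401 + 32·3·135834930 = 26102926097; y_7 = 17·135834930 + 3·768398401 = 4614389013.
  From (x_7, y_7) = (26102926097, 4614389013): x_8 = 17·26102926097 + 32·3·4614389013 = 886731088897; y_8 = 17·4614389013 + 3·26102926097 = 156753391512.
Step 3: Verify x_8² - 32·y_8² = 786292024016459316676609 - 786292024016459316676608 = 1 (should be 1). ✓

(x_1, y_1) = (17, 3); (x_8, y_8) = (886731088897, 156753391512).


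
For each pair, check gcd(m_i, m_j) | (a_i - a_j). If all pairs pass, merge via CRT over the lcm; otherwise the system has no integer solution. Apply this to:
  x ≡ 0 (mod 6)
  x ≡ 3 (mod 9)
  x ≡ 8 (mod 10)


Moduli 6, 9, 10 are not pairwise coprime, so CRT works modulo lcm(m_i) when all pairwise compatibility conditions hold.
Pairwise compatibility: gcd(m_i, m_j) must divide a_i - a_j for every pair.
Merge one congruence at a time:
  Start: x ≡ 0 (mod 6).
  Combine with x ≡ 3 (mod 9): gcd(6, 9) = 3; 3 - 0 = 3, which IS divisible by 3, so compatible.
    Write x = 0 + 6·t and substitute into x ≡ 3 (mod 9): 6·t ≡ 3 − 0 = 3 (mod 9).
    Divide the congruence (and modulus) by g = 3: 2·t ≡ 1 (mod 3).
    The inverse of 2 mod 3 is 2 (since 2·2 = 4 = 1·3 + 1), so t ≡ 2·1 = 2 ≡ 2 (mod 3).
    Then x = 0 + 6·2 = 12, valid modulo lcm(6, 9) = 18: x ≡ 12 (mod 18).
  Combine with x ≡ 8 (mod 10): gcd(18, 10) = 2; 8 - 12 = -4, which IS divisible by 2, so compatible.
    Write x = 12 + 18·t and substitute into x ≡ 8 (mod 10): 18·t ≡ 8 − 12 = -4 (mod 10).
    Divide the congruence (and modulus) by g = 2: 9·t ≡ -2 (mod 5).
    Reduce coefficients mod 5: 4·t ≡ 3 (mod 5).
    The inverse of 4 mod 5 is 4 (since 4·4 = 16 = 3·5 + 1), so t ≡ 4·3 = 12 ≡ 2 (mod 5).
    Then x = 12 + 18·2 = 48, valid modulo lcm(18, 10) = 90: x ≡ 48 (mod 90).
Verify: 48 mod 6 = 0, 48 mod 9 = 3, 48 mod 10 = 8.

x ≡ 48 (mod 90).


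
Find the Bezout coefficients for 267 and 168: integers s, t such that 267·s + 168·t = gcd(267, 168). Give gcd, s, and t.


Euclidean algorithm on (267, 168) — divide until remainder is 0:
  267 = 1 · 168 + 99
  168 = 1 · 99 + 69
  99 = 1 · 69 + 30
  69 = 2 · 30 + 9
  30 = 3 · 9 + 3
  9 = 3 · 3 + 0
gcd(267, 168) = 3.
Track Bezout coefficients alongside the remainders: start with r₀ = 267 = a·1 + b·0 (s = 1, t = 0) and r₁ = 168 = a·0 + b·1 (s = 0, t = 1); each new remainder r_{k+1} = r_{k-1} − q_k·r_k inherits s_{k+1} = s_{k-1} − q_k·s_k, t_{k+1} = t_{k-1} − q_k·t_k, so r_k = a·s_k + b·t_k at every step:
  q = 1: r = 99, s = 1 − 1·0 = 1, t = 0 − 1·1 = -1  (check: 267·1 + 168·(-1) = 99)
  q = 1: r = 69, s = 0 − 1·1 = -1, t = 1 − 1·(-1) = 2  (check: 267·(-1) + 168·2 = 69)
  q = 1: r = 30, s = 1 − 1·(-1) = 2, t = -1 − 1·2 = -3  (check: 267·2 + 168·(-3) = 30)
  q = 2: r = 9, s = -1 − 2·2 = -5, t = 2 − 2·(-3) = 8  (check: 267·(-5) + 168·8 = 9)
  q = 3: r = 3, s = 2 − 3·(-5) = 17, t = -3 − 3·8 = -27  (check: 267·17 + 168·(-27) = 3)
The row with r = 3 (the gcd) gives the Bezout coefficients s = 17, t = -27.
Result: 267 · (17) + 168 · (-27) = 3.

gcd(267, 168) = 3; s = 17, t = -27 (check: 267·17 + 168·(-27) = 3).


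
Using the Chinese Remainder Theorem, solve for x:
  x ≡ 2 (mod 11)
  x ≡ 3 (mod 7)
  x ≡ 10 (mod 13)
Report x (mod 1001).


Moduli 11, 7, 13 are pairwise coprime; by CRT there is a unique solution modulo M = 11 · 7 · 13 = 1001.
Solve pairwise, accumulating the modulus:
  Start with x ≡ 2 (mod 11).
  Combine with x ≡ 3 (mod 7): since gcd(11, 7) = 1, we get a unique residue mod 77.
    Write x = 2 + 11·t and substitute into x ≡ 3 (mod 7): 11·t ≡ 3 − 2 = 1 (mod 7).
    Reduce coefficients mod 7: 4·t ≡ 1 (mod 7).
    The inverse of 4 mod 7 is 2 (since 4·2 = 8 = 1·7 + 1), so t ≡ 2·1 = 2 ≡ 2 (mod 7).
    Then x = 2 + 11·2 = 24, valid modulo lcm(11, 7) = 77: x ≡ 24 (mod 77).
  Combine with x ≡ 10 (mod 13): since gcd(77, 13) = 1, we get a unique residue mod 1001.
    Write x = 24 + 77·t and substitute into x ≡ 10 (mod 13): 77·t ≡ 10 − 24 = -14 (mod 13).
    Reduce coefficients mod 13: 12·t ≡ 12 (mod 13).
    The inverse of 12 mod 13 is 12 (since 12·12 = 144 = 11·13 + 1), so t ≡ 12·12 = 144 ≡ 1 (mod 13).
    Then x = 24 + 77·1 = 101, valid modulo lcm(77, 13) = 1001: x ≡ 101 (mod 1001).
Verify: 101 mod 11 = 2 ✓, 101 mod 7 = 3 ✓, 101 mod 13 = 10 ✓.

x ≡ 101 (mod 1001).


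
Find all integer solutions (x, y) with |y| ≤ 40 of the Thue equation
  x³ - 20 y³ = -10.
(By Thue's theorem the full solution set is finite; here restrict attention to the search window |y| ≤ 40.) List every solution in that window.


The equation is x³ - 20y³ = -10. For fixed y, x³ = 20·y³ − 10, so a solution requires the RHS to be a perfect cube.
Strategy: iterate y from -40 to 40, compute RHS = 20·y³ − 10, and check whether it is a (positive or negative) perfect cube.
Check small values of y:
  y = 0: RHS = -10 is not a perfect cube.
  y = 1: RHS = 10 is not a perfect cube.
  y = -1: RHS = -30 is not a perfect cube.
  y = 2: RHS = 150 is not a perfect cube.
  y = -2: RHS = -170 is not a perfect cube.
  y = 3: RHS = 530 is not a perfect cube.
  y = -3: RHS = -550 is not a perfect cube.
Continuing the search up to |y| = 40 finds no solutions either.
No (x, y) in the scanned range satisfies the equation.

No integer solutions with |y| ≤ 40.


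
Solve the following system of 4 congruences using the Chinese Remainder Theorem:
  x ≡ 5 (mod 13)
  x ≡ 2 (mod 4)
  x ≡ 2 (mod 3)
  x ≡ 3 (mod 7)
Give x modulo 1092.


Product of moduli M = 13 · 4 · 3 · 7 = 1092.
Merge one congruence at a time:
  Start: x ≡ 5 (mod 13).
  Combine with x ≡ 2 (mod 4); new modulus lcm = 52.
    Write x = 5 + 13·t and substitute into x ≡ 2 (mod 4): 13·t ≡ 2 − 5 = -3 (mod 4).
    Reduce coefficients mod 4: 1·t ≡ 1 (mod 4).
    So t ≡ 1 (mod 4).
    Then x = 5 + 13·1 = 18, valid modulo lcm(13, 4) = 52: x ≡ 18 (mod 52).
  Combine with x ≡ 2 (mod 3); new modulus lcm = 156.
    Write x = 18 + 52·t and substitute into x ≡ 2 (mod 3): 52·t ≡ 2 − 18 = -16 (mod 3).
    Reduce coefficients mod 3: 1·t ≡ 2 (mod 3).
    So t ≡ 2 (mod 3).
    Then x = 18 + 52·2 = 122, valid modulo lcm(52, 3) = 156: x ≡ 122 (mod 156).
  Combine with x ≡ 3 (mod 7); new modulus lcm = 1092.
    Write x = 122 + 156·t and substitute into x ≡ 3 (mod 7): 156·t ≡ 3 − 122 = -119 (mod 7).
    Reduce coefficients mod 7: 2·t ≡ 0 (mod 7).
    The inverse of 2 mod 7 is 4 (since 2·4 = 8 = 1·7 + 1), so t ≡ 4·0 = 0 ≡ 0 (mod 7).
    Then x = 122 + 156·0 = 122, valid modulo lcm(156, 7) = 1092: x ≡ 122 (mod 1092).
Verify against each original: 122 mod 13 = 5, 122 mod 4 = 2, 122 mod 3 = 2, 122 mod 7 = 3.

x ≡ 122 (mod 1092).


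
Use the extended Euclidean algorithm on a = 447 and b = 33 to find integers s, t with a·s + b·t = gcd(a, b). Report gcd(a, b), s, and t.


Euclidean algorithm on (447, 33) — divide until remainder is 0:
  447 = 13 · 33 + 18
  33 = 1 · 18 + 15
  18 = 1 · 15 + 3
  15 = 5 · 3 + 0
gcd(447, 33) = 3.
Track Bezout coefficients alongside the remainders: start with r₀ = 447 = a·1 + b·0 (s = 1, t = 0) and r₁ = 33 = a·0 + b·1 (s = 0, t = 1); each new remainder r_{k+1} = r_{k-1} − q_k·r_k inherits s_{k+1} = s_{k-1} − q_k·s_k, t_{k+1} = t_{k-1} − q_k·t_k, so r_k = a·s_k + b·t_k at every step:
  q = 13: r = 18, s = 1 − 13·0 = 1, t = 0 − 13·1 = -13  (check: 447·1 + 33·(-13) = 18)
  q = 1: r = 15, s = 0 − 1·1 = -1, t = 1 − 1·(-13) = 14  (check: 447·(-1) + 33·14 = 15)
  q = 1: r = 3, s = 1 − 1·(-1) = 2, t = -13 − 1·14 = -27  (check: 447·2 + 33·(-27) = 3)
The row with r = 3 (the gcd) gives the Bezout coefficients s = 2, t = -27.
Result: 447 · (2) + 33 · (-27) = 3.

gcd(447, 33) = 3; s = 2, t = -27 (check: 447·2 + 33·(-27) = 3).


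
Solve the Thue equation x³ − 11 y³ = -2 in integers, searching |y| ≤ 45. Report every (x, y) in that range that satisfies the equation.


The equation is x³ - 11y³ = -2. For fixed y, x³ = 11·y³ − 2, so a solution requires the RHS to be a perfect cube.
Strategy: iterate y from -45 to 45, compute RHS = 11·y³ − 2, and check whether it is a (positive or negative) perfect cube.
Check small values of y:
  y = 0: RHS = -2 is not a perfect cube.
  y = 1: RHS = 9 is not a perfect cube.
  y = -1: RHS = -13 is not a perfect cube.
  y = 2: RHS = 86 is not a perfect cube.
  y = -2: RHS = -90 is not a perfect cube.
  y = 3: RHS = 295 is not a perfect cube.
  y = -3: RHS = -299 is not a perfect cube.
Continuing the search up to |y| = 45 finds no solutions either.
No (x, y) in the scanned range satisfies the equation.

No integer solutions with |y| ≤ 45.


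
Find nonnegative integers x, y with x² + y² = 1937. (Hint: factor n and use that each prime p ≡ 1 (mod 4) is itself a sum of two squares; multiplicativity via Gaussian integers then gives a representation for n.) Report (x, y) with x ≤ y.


Step 1: Factor n = 1937 = 13 · 149.
Step 2: Check the mod-4 condition on each prime factor: 13 ≡ 1 (mod 4), exponent 1; 149 ≡ 1 (mod 4), exponent 1.
All primes ≡ 3 (mod 4) appear to even exponent (or don't appear), so by the two-squares theorem n IS expressible as a sum of two squares.
Step 3: Build a representation. Here n = 13 · 149 is a product of primes ≡ 1 (mod 4). Each prime p ≡ 1 (mod 4) is itself a sum of two squares; find a² by testing p − a² for a perfect square:
  13: 13 − 1² = 12, 13 − 2² = 9 = 3² ⇒ 13 = 2² + 3².
  149: 149 − 1² = 148, 149 − 2² = 145, 149 − 3² = 140, 149 − 4² = 133, 149 − 5² = 124, 149 − 6² = 113, 149 − 7² = 100 = 10² ⇒ 149 = 7² + 10².
  Combine using the Brahmagupta–Fibonacci identity (a² + b²)(c² + d²) = (ac − bd)² + (ad + bc)² = (ac + bd)² + (ad − bc)²:
  13 · 149 = 1937: from (2² + 3²)(7² + 10²), take (2·7 − 3·10, 2·10 + 3·7) = (14 − 30, 20 + 21) = (-16, 41); dropping signs (only squares matter) gives (16, 41); check 16² + 41² = 256 + 1681 = 1937 ✓.
Step 4: Order so x ≤ y and verify: 16² + 41² = 256 + 1681 = 1937 = n. ✓

n = 1937 = 16² + 41² (one valid representation with x ≤ y).


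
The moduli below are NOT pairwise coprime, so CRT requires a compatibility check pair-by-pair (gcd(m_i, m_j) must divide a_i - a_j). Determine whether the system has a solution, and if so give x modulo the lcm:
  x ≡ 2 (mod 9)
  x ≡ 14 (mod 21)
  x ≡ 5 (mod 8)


Moduli 9, 21, 8 are not pairwise coprime, so CRT works modulo lcm(m_i) when all pairwise compatibility conditions hold.
Pairwise compatibility: gcd(m_i, m_j) must divide a_i - a_j for every pair.
Merge one congruence at a time:
  Start: x ≡ 2 (mod 9).
  Combine with x ≡ 14 (mod 21): gcd(9, 21) = 3; 14 - 2 = 12, which IS divisible by 3, so compatible.
    Write x = 2 + 9·t and substitute into x ≡ 14 (mod 21): 9·t ≡ 14 − 2 = 12 (mod 21).
    Divide the congruence (and modulus) by g = 3: 3·t ≡ 4 (mod 7).
    The inverse of 3 mod 7 is 5 (since 3·5 = 15 = 2·7 + 1), so t ≡ 5·4 = 20 ≡ 6 (mod 7).
    Then x = 2 + 9·6 = 56, valid modulo lcm(9, 21) = 63: x ≡ 56 (mod 63).
  Combine with x ≡ 5 (mod 8): gcd(63, 8) = 1; 5 - 56 = -51, which IS divisible by 1, so compatible.
    Write x = 56 + 63·t and substitute into x ≡ 5 (mod 8): 63·t ≡ 5 − 56 = -51 (mod 8).
    Reduce coefficients mod 8: 7·t ≡ 5 (mod 8).
    The inverse of 7 mod 8 is 7 (since 7·7 = 49 = 6·8 + 1), so t ≡ 7·5 = 35 ≡ 3 (mod 8).
    Then x = 56 + 63·3 = 245, valid modulo lcm(63, 8) = 504: x ≡ 245 (mod 504).
Verify: 245 mod 9 = 2, 245 mod 21 = 14, 245 mod 8 = 5.

x ≡ 245 (mod 504).


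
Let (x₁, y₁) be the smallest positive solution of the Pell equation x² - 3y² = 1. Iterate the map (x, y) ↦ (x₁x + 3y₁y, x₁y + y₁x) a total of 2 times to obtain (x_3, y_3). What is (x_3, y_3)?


Step 1: Find the fundamental solution (x₁, y₁) of x² - 3y² = 1.
  Expand √3 as a continued fraction. a₀ = ⌊√3⌋ = 1; iterate m_{k+1} = d_k·a_k − m_k, d_{k+1} = (3 − m_{k+1}²)/d_k, a_{k+1} = ⌊(a₀ + m_{k+1})/d_{k+1}⌋ (starting m₀ = 0, d₀ = 1), with convergents p_k = a_k·p_{k-1} + p_{k-2}, q_k = a_k·q_{k-1} + q_{k-2} (p₋₁ = 1, q₋₁ = 0):
  k = 0: a₀ = 1; p₀/q₀ = 1/1; p₀² − 3·q₀² = 1 − 3 = -2.
  k = 1: m = 1, d = 2, a = ⌊(1 + 1)/2⌋ = 1; p/q = (1·1 + 1)/(1·1 + 0) = 2/1; p² − 3·q² = 4 − 3 = 1.
  The first convergent with p² − 3·q² = 1 gives the fundamental solution (x₁, y₁) = (2, 1).
Step 2: Apply the recurrence (x_{n+1}, y_{n+1}) = (x₁x_n + 3y₁y_n, x₁y_n + y₁x_n) repeatedly.
  From (x_1, y_1) = (2, 1): x_2 = 2·2 + 3·1·1 = 7; y_2 = 2·1 + 1·2 = 4.
  From (x_2, y_2) = (7, 4): x_3 = 2·7 + 3·1·4 = 26; y_3 = 2·4 + 1·7 = 15.
Step 3: Verify x_3² - 3·y_3² = 676 - 675 = 1 (should be 1). ✓

(x_1, y_1) = (2, 1); (x_3, y_3) = (26, 15).


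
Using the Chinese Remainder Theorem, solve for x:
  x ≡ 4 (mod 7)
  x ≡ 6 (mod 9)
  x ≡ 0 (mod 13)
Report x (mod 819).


Moduli 7, 9, 13 are pairwise coprime; by CRT there is a unique solution modulo M = 7 · 9 · 13 = 819.
Solve pairwise, accumulating the modulus:
  Start with x ≡ 4 (mod 7).
  Combine with x ≡ 6 (mod 9): since gcd(7, 9) = 1, we get a unique residue mod 63.
    Write x = 4 + 7·t and substitute into x ≡ 6 (mod 9): 7·t ≡ 6 − 4 = 2 (mod 9).
    The inverse of 7 mod 9 is 4 (since 7·4 = 28 = 3·9 + 1), so t ≡ 4·2 = 8 ≡ 8 (mod 9).
    Then x = 4 + 7·8 = 60, valid modulo lcm(7, 9) = 63: x ≡ 60 (mod 63).
  Combine with x ≡ 0 (mod 13): since gcd(63, 13) = 1, we get a unique residue mod 819.
    Write x = 60 + 63·t and substitute into x ≡ 0 (mod 13): 63·t ≡ 0 − 60 = -60 (mod 13).
    Reduce coefficients mod 13: 11·t ≡ 5 (mod 13).
    The inverse of 11 mod 13 is 6 (since 11·6 = 66 = 5·13 + 1), so t ≡ 6·5 = 30 ≡ 4 (mod 13).
    Then x = 60 + 63·4 = 312, valid modulo lcm(63, 13) = 819: x ≡ 312 (mod 819).
Verify: 312 mod 7 = 4 ✓, 312 mod 9 = 6 ✓, 312 mod 13 = 0 ✓.

x ≡ 312 (mod 819).


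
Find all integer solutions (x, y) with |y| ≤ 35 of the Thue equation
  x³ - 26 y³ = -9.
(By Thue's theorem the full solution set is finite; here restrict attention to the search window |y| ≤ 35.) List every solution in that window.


The equation is x³ - 26y³ = -9. For fixed y, x³ = 26·y³ − 9, so a solution requires the RHS to be a perfect cube.
Strategy: iterate y from -35 to 35, compute RHS = 26·y³ − 9, and check whether it is a (positive or negative) perfect cube.
Check small values of y:
  y = 0: RHS = -9 is not a perfect cube.
  y = 1: RHS = 17 is not a perfect cube.
  y = -1: RHS = -35 is not a perfect cube.
  y = 2: RHS = 199 is not a perfect cube.
  y = -2: RHS = -217 is not a perfect cube.
  y = 3: RHS = 693 is not a perfect cube.
  y = -3: RHS = -711 is not a perfect cube.
Continuing the search up to |y| = 35 finds no solutions either.
No (x, y) in the scanned range satisfies the equation.

No integer solutions with |y| ≤ 35.


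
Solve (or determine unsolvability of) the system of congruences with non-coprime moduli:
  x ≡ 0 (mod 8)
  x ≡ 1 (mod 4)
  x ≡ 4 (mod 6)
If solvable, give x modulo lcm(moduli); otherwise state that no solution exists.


Moduli 8, 4, 6 are not pairwise coprime, so CRT works modulo lcm(m_i) when all pairwise compatibility conditions hold.
Pairwise compatibility: gcd(m_i, m_j) must divide a_i - a_j for every pair.
Merge one congruence at a time:
  Start: x ≡ 0 (mod 8).
  Combine with x ≡ 1 (mod 4): gcd(8, 4) = 4, and 1 - 0 = 1 is NOT divisible by 4.
    ⇒ system is inconsistent (no integer solution).

No solution (the system is inconsistent).


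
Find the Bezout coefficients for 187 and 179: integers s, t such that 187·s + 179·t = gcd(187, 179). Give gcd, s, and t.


Euclidean algorithm on (187, 179) — divide until remainder is 0:
  187 = 1 · 179 + 8
  179 = 22 · 8 + 3
  8 = 2 · 3 + 2
  3 = 1 · 2 + 1
  2 = 2 · 1 + 0
gcd(187, 179) = 1.
Track Bezout coefficients alongside the remainders: start with r₀ = 187 = a·1 + b·0 (s = 1, t = 0) and r₁ = 179 = a·0 + b·1 (s = 0, t = 1); each new remainder r_{k+1} = r_{k-1} − q_k·r_k inherits s_{k+1} = s_{k-1} − q_k·s_k, t_{k+1} = t_{k-1} − q_k·t_k, so r_k = a·s_k + b·t_k at every step:
  q = 1: r = 8, s = 1 − 1·0 = 1, t = 0 − 1·1 = -1  (check: 187·1 + 179·(-1) = 8)
  q = 22: r = 3, s = 0 − 22·1 = -22, t = 1 − 22·(-1) = 23  (check: 187·(-22) + 179·23 = 3)
  q = 2: r = 2, s = 1 − 2·(-22) = 45, t = -1 − 2·23 = -47  (check: 187·45 + 179·(-47) = 2)
  q = 1: r = 1, s = -22 − 1·45 = -67, t = 23 − 1·(-47) = 70  (check: 187·(-67) + 179·70 = 1)
The row with r = 1 (the gcd) gives the Bezout coefficients s = -67, t = 70.
Result: 187 · (-67) + 179 · (70) = 1.

gcd(187, 179) = 1; s = -67, t = 70 (check: 187·(-67) + 179·70 = 1).


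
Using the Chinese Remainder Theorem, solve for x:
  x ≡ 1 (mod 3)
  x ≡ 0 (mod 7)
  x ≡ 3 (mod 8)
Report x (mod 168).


Moduli 3, 7, 8 are pairwise coprime; by CRT there is a unique solution modulo M = 3 · 7 · 8 = 168.
Solve pairwise, accumulating the modulus:
  Start with x ≡ 1 (mod 3).
  Combine with x ≡ 0 (mod 7): since gcd(3, 7) = 1, we get a unique residue mod 21.
    Write x = 1 + 3·t and substitute into x ≡ 0 (mod 7): 3·t ≡ 0 − 1 = -1 (mod 7).
    Reduce coefficients mod 7: 3·t ≡ 6 (mod 7).
    The inverse of 3 mod 7 is 5 (since 3·5 = 15 = 2·7 + 1), so t ≡ 5·6 = 30 ≡ 2 (mod 7).
    Then x = 1 + 3·2 = 7, valid modulo lcm(3, 7) = 21: x ≡ 7 (mod 21).
  Combine with x ≡ 3 (mod 8): since gcd(21, 8) = 1, we get a unique residue mod 168.
    Write x = 7 + 21·t and substitute into x ≡ 3 (mod 8): 21·t ≡ 3 − 7 = -4 (mod 8).
    Reduce coefficients mod 8: 5·t ≡ 4 (mod 8).
    The inverse of 5 mod 8 is 5 (since 5·5 = 25 = 3·8 + 1), so t ≡ 5·4 = 20 ≡ 4 (mod 8).
    Then x = 7 + 21·4 = 91, valid modulo lcm(21, 8) = 168: x ≡ 91 (mod 168).
Verify: 91 mod 3 = 1 ✓, 91 mod 7 = 0 ✓, 91 mod 8 = 3 ✓.

x ≡ 91 (mod 168).


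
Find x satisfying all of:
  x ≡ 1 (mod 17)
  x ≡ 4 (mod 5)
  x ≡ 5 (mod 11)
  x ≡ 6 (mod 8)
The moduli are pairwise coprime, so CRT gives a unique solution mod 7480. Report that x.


Product of moduli M = 17 · 5 · 11 · 8 = 7480.
Merge one congruence at a time:
  Start: x ≡ 1 (mod 17).
  Combine with x ≡ 4 (mod 5); new modulus lcm = 85.
    Write x = 1 + 17·t and substitute into x ≡ 4 (mod 5): 17·t ≡ 4 − 1 = 3 (mod 5).
    Reduce coefficients mod 5: 2·t ≡ 3 (mod 5).
    The inverse of 2 mod 5 is 3 (since 2·3 = 6 = 1·5 + 1), so t ≡ 3·3 = 9 ≡ 4 (mod 5).
    Then x = 1 + 17·4 = 69, valid modulo lcm(17, 5) = 85: x ≡ 69 (mod 85).
  Combine with x ≡ 5 (mod 11); new modulus lcm = 935.
    Write x = 69 + 85·t and substitute into x ≡ 5 (mod 11): 85·t ≡ 5 − 69 = -64 (mod 11).
    Reduce coefficients mod 11: 8·t ≡ 2 (mod 11).
    The inverse of 8 mod 11 is 7 (since 8·7 = 56 = 5·11 + 1), so t ≡ 7·2 = 14 ≡ 3 (mod 11).
    Then x = 69 + 85·3 = 324, valid modulo lcm(85, 11) = 935: x ≡ 324 (mod 935).
  Combine with x ≡ 6 (mod 8); new modulus lcm = 7480.
    Write x = 324 + 935·t and substitute into x ≡ 6 (mod 8): 935·t ≡ 6 − 324 = -318 (mod 8).
    Reduce coefficients mod 8: 7·t ≡ 2 (mod 8).
    The inverse of 7 mod 8 is 7 (since 7·7 = 49 = 6·8 + 1), so t ≡ 7·2 = 14 ≡ 6 (mod 8).
    Then x = 324 + 935·6 = 5934, valid modulo lcm(935, 8) = 7480: x ≡ 5934 (mod 7480).
Verify against each original: 5934 mod 17 = 1, 5934 mod 5 = 4, 5934 mod 11 = 5, 5934 mod 8 = 6.

x ≡ 5934 (mod 7480).


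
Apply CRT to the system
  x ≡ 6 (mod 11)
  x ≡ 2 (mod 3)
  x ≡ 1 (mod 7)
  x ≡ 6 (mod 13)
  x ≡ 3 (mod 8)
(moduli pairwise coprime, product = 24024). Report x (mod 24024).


Product of moduli M = 11 · 3 · 7 · 13 · 8 = 24024.
Merge one congruence at a time:
  Start: x ≡ 6 (mod 11).
  Combine with x ≡ 2 (mod 3); new modulus lcm = 33.
    Write x = 6 + 11·t and substitute into x ≡ 2 (mod 3): 11·t ≡ 2 − 6 = -4 (mod 3).
    Reduce coefficients mod 3: 2·t ≡ 2 (mod 3).
    The inverse of 2 mod 3 is 2 (since 2·2 = 4 = 1·3 + 1), so t ≡ 2·2 = 4 ≡ 1 (mod 3).
    Then x = 6 + 11·1 = 17, valid modulo lcm(11, 3) = 33: x ≡ 17 (mod 33).
  Combine with x ≡ 1 (mod 7); new modulus lcm = 231.
    Write x = 17 + 33·t and substitute into x ≡ 1 (mod 7): 33·t ≡ 1 − 17 = -16 (mod 7).
    Reduce coefficients mod 7: 5·t ≡ 5 (mod 7).
    The inverse of 5 mod 7 is 3 (since 5·3 = 15 = 2·7 + 1), so t ≡ 3·5 = 15 ≡ 1 (mod 7).
    Then x = 17 + 33·1 = 50, valid modulo lcm(33, 7) = 231: x ≡ 50 (mod 231).
  Combine with x ≡ 6 (mod 13); new modulus lcm = 3003.
    Write x = 50 + 231·t and substitute into x ≡ 6 (mod 13): 231·t ≡ 6 − 50 = -44 (mod 13).
    Reduce coefficients mod 13: 10·t ≡ 8 (mod 13).
    The inverse of 10 mod 13 is 4 (since 10·4 = 40 = 3·13 + 1), so t ≡ 4·8 = 32 ≡ 6 (mod 13).
    Then x = 50 + 231·6 = 1436, valid modulo lcm(231, 13) = 3003: x ≡ 1436 (mod 3003).
  Combine with x ≡ 3 (mod 8); new modulus lcm = 24024.
    Write x = 1436 + 3003·t and substitute into x ≡ 3 (mod 8): 3003·t ≡ 3 − 1436 = -1433 (mod 8).
    Reduce coefficients mod 8: 3·t ≡ 7 (mod 8).
    The inverse of 3 mod 8 is 3 (since 3·3 = 9 = 1·8 + 1), so t ≡ 3·7 = 21 ≡ 5 (mod 8).
    Then x = 1436 + 3003·5 = 16451, valid modulo lcm(3003, 8) = 24024: x ≡ 16451 (mod 24024).
Verify against each original: 16451 mod 11 = 6, 16451 mod 3 = 2, 16451 mod 7 = 1, 16451 mod 13 = 6, 16451 mod 8 = 3.

x ≡ 16451 (mod 24024).


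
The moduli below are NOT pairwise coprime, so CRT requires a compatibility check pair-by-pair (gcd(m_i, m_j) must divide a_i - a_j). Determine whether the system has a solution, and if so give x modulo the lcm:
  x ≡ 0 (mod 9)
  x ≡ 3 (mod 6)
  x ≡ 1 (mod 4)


Moduli 9, 6, 4 are not pairwise coprime, so CRT works modulo lcm(m_i) when all pairwise compatibility conditions hold.
Pairwise compatibility: gcd(m_i, m_j) must divide a_i - a_j for every pair.
Merge one congruence at a time:
  Start: x ≡ 0 (mod 9).
  Combine with x ≡ 3 (mod 6): gcd(9, 6) = 3; 3 - 0 = 3, which IS divisible by 3, so compatible.
    Write x = 0 + 9·t and substitute into x ≡ 3 (mod 6): 9·t ≡ 3 − 0 = 3 (mod 6).
    Divide the congruence (and modulus) by g = 3: 3·t ≡ 1 (mod 2).
    Reduce coefficients mod 2: 1·t ≡ 1 (mod 2).
    So t ≡ 1 (mod 2).
    Then x = 0 + 9·1 = 9, valid modulo lcm(9, 6) = 18: x ≡ 9 (mod 18).
  Combine with x ≡ 1 (mod 4): gcd(18, 4) = 2; 1 - 9 = -8, which IS divisible by 2, so compatible.
    Write x = 9 + 18·t and substitute into x ≡ 1 (mod 4): 18·t ≡ 1 − 9 = -8 (mod 4).
    Divide the congruence (and modulus) by g = 2: 9·t ≡ -4 (mod 2).
    Reduce coefficients mod 2: 1·t ≡ 0 (mod 2).
    So t ≡ 0 (mod 2).
    Then x = 9 + 18·0 = 9, valid modulo lcm(18, 4) = 36: x ≡ 9 (mod 36).
Verify: 9 mod 9 = 0, 9 mod 6 = 3, 9 mod 4 = 1.

x ≡ 9 (mod 36).


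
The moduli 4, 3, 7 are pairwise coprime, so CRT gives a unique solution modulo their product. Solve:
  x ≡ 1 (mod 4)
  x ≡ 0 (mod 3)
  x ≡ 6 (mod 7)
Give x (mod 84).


Moduli 4, 3, 7 are pairwise coprime; by CRT there is a unique solution modulo M = 4 · 3 · 7 = 84.
Solve pairwise, accumulating the modulus:
  Start with x ≡ 1 (mod 4).
  Combine with x ≡ 0 (mod 3): since gcd(4, 3) = 1, we get a unique residue mod 12.
    Write x = 1 + 4·t and substitute into x ≡ 0 (mod 3): 4·t ≡ 0 − 1 = -1 (mod 3).
    Reduce coefficients mod 3: 1·t ≡ 2 (mod 3).
    So t ≡ 2 (mod 3).
    Then x = 1 + 4·2 = 9, valid modulo lcm(4, 3) = 12: x ≡ 9 (mod 12).
  Combine with x ≡ 6 (mod 7): since gcd(12, 7) = 1, we get a unique residue mod 84.
    Write x = 9 + 12·t and substitute into x ≡ 6 (mod 7): 12·t ≡ 6 − 9 = -3 (mod 7).
    Reduce coefficients mod 7: 5·t ≡ 4 (mod 7).
    The inverse of 5 mod 7 is 3 (since 5·3 = 15 = 2·7 + 1), so t ≡ 3·4 = 12 ≡ 5 (mod 7).
    Then x = 9 + 12·5 = 69, valid modulo lcm(12, 7) = 84: x ≡ 69 (mod 84).
Verify: 69 mod 4 = 1 ✓, 69 mod 3 = 0 ✓, 69 mod 7 = 6 ✓.

x ≡ 69 (mod 84).


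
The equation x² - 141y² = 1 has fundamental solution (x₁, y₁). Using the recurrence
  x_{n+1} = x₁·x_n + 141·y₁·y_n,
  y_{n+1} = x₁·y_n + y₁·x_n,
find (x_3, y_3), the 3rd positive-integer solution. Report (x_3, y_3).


Step 1: Find the fundamental solution (x₁, y₁) of x² - 141y² = 1.
  Expand √141 as a continued fraction. a₀ = ⌊√141⌋ = 11; iterate m_{k+1} = d_k·a_k − m_k, d_{k+1} = (141 − m_{k+1}²)/d_k, a_{k+1} = ⌊(a₀ + m_{k+1})/d_{k+1}⌋ (starting m₀ = 0, d₀ = 1), with convergents p_k = a_k·p_{k-1} + p_{k-2}, q_k = a_k·q_{k-1} + q_{k-2} (p₋₁ = 1, q₋₁ = 0):
  k = 0: a₀ = 11; p₀/q₀ = 11/1; p₀² − 141·q₀² = 121 − 141 = -20.
  k = 1: m = 11, d = 20, a = ⌊(11 + 11)/20⌋ = 1; p/q = (1·11 + 1)/(1·1 + 0) = 12/1; p² − 141·q² = 144 − 141 = 3.
  k = 2: m = 9, d = 3, a = ⌊(11 + 9)/3⌋ = 6; p/q = (6·12 + 11)/(6·1 + 1) = 83/7; p² − 141·q² = 6889 − 6909 = -20.
  k = 3: m = 9, d = 20, a = ⌊(11 + 9)/20⌋ = 1; p/q = (1·83 + 12)/(1·7 + 1) = 95/8; p² − 141·q² = 9025 − 9024 = 1.
  The first convergent with p² − 141·q² = 1 gives the fundamental solution (x₁, y₁) = (95, 8).
Step 2: Apply the recurrence (x_{n+1}, y_{n+1}) = (x₁x_n + 141y₁y_n, x₁y_n + y₁x_n) repeatedly.
  From (x_1, y_1) = (95, 8): x_2 = 95·95 + 141·8·8 = 18049; y_2 = 95·8 + 8·95 = 1520.
  From (x_2, y_2) = (18049, 1520): x_3 = 95·18049 + 141·8·1520 = 3429215; y_3 = 95·1520 + 8·18049 = 288792.
Step 3: Verify x_3² - 141·y_3² = 11759515516225 - 11759515516224 = 1 (should be 1). ✓

(x_1, y_1) = (95, 8); (x_3, y_3) = (3429215, 288792).
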